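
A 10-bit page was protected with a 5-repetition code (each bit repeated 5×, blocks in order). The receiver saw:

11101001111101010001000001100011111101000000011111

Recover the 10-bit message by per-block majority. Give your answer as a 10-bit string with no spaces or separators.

Block 1 (11101): 4 ones → 1
Block 2 (00111): 3 ones → 1
Block 3 (11010): 3 ones → 1
Block 4 (10001): 2 ones → 0
Block 5 (00000): 0 ones → 0
Block 6 (11000): 2 ones → 0
Block 7 (11111): 5 ones → 1
Block 8 (10100): 2 ones → 0
Block 9 (00000): 0 ones → 0
Block 10 (11111): 5 ones → 1

1110001001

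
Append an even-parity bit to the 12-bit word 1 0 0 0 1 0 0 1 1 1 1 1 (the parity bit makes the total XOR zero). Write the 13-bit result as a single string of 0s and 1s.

XOR of the 12 data bits: 1⊕0⊕0⊕0⊕1⊕0⊕0⊕1⊕1⊕1⊕1⊕1 = 1
Parity bit = 1 (so all 13 bits XOR to 0).

1000100111111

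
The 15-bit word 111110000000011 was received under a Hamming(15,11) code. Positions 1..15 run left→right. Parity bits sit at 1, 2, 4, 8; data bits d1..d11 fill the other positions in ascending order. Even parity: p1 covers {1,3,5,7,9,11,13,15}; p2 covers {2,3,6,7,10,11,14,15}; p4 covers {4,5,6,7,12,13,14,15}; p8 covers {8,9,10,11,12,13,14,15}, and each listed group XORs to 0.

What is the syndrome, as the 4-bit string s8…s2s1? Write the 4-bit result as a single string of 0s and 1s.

s1 (pos 1,3,5,7,9,11,13,15): 1⊕1⊕1⊕0⊕0⊕0⊕0⊕1 = 0
s2 (pos 2,3,6,7,10,11,14,15): 1⊕1⊕0⊕0⊕0⊕0⊕1⊕1 = 0
s4 (pos 4,5,6,7,12,13,14,15): 1⊕1⊕0⊕0⊕0⊕0⊕1⊕1 = 0
s8 (pos 8,9,10,11,12,13,14,15): 0⊕0⊕0⊕0⊕0⊕0⊕1⊕1 = 0
Syndrome s8…s1 = 0000 → no error.

0000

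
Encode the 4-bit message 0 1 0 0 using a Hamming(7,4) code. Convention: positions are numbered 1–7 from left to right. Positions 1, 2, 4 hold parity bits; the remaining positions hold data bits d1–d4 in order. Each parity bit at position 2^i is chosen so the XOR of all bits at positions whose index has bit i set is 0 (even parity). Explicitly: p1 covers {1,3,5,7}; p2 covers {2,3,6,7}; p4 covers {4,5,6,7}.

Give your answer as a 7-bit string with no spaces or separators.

Place data at non-parity positions: p1 p2 0 p4 1 0 0
p1 (pos 1,3,5,7): XOR of data positions = 0⊕1⊕0 = 1
p2 (pos 2,3,6,7): XOR of data positions = 0⊕0⊕0 = 0
p4 (pos 4,5,6,7): XOR of data positions = 1⊕0⊕0 = 1
Codeword: 1001100

1001100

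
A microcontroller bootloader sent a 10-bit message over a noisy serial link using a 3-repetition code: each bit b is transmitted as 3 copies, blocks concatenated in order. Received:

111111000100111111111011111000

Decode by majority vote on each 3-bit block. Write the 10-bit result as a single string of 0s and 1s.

Block 1 (111): 3 ones → 1
Block 2 (111): 3 ones → 1
Block 3 (000): 0 ones → 0
Block 4 (100): 1 one → 0
Block 5 (111): 3 ones → 1
Block 6 (111): 3 ones → 1
Block 7 (111): 3 ones → 1
Block 8 (011): 2 ones → 1
Block 9 (111): 3 ones → 1
Block 10 (000): 0 ones → 0

1100111110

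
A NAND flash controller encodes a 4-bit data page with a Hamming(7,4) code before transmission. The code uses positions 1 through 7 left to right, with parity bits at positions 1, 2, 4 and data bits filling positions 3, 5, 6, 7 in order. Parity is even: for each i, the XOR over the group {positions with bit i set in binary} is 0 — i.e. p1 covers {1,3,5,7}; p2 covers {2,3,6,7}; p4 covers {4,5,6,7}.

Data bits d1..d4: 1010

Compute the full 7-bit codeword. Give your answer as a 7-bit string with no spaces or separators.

1011010

Place data at non-parity positions: p1 p2 1 p4 0 1 0
p1 (pos 1,3,5,7): XOR of data positions = 1⊕0⊕0 = 1
p2 (pos 2,3,6,7): XOR of data positions = 1⊕1⊕0 = 0
p4 (pos 4,5,6,7): XOR of data positions = 0⊕1⊕0 = 1
Codeword: 1011010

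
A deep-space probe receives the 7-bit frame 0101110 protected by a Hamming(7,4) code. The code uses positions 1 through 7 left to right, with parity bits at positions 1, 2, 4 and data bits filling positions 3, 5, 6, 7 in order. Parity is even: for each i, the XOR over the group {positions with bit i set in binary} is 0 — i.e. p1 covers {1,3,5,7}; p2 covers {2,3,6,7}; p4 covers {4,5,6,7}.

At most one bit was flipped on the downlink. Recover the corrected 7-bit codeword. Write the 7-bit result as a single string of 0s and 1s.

s1 (pos 1,3,5,7): 0⊕0⊕1⊕0 = 1
s2 (pos 2,3,6,7): 1⊕0⊕1⊕0 = 0
s4 (pos 4,5,6,7): 1⊕1⊕1⊕0 = 1
Syndrome s4…s1 = 101 → error at position 5.
Flip position 5: 0101110 → 0101010

0101010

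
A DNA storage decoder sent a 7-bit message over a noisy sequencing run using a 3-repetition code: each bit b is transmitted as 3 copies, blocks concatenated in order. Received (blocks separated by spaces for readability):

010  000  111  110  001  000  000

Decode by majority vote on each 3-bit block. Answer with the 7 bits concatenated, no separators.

Block 1 (010): 1 one → 0
Block 2 (000): 0 ones → 0
Block 3 (111): 3 ones → 1
Block 4 (110): 2 ones → 1
Block 5 (001): 1 one → 0
Block 6 (000): 0 ones → 0
Block 7 (000): 0 ones → 0

0011000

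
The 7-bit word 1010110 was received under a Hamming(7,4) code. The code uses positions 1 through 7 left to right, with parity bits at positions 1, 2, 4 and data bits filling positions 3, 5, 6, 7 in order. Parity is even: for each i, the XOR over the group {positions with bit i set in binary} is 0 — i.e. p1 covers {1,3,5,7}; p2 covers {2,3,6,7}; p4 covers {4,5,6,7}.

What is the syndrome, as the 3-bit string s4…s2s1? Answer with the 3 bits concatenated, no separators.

s1 (pos 1,3,5,7): 1⊕1⊕1⊕0 = 1
s2 (pos 2,3,6,7): 0⊕1⊕1⊕0 = 0
s4 (pos 4,5,6,7): 0⊕1⊕1⊕0 = 0
Syndrome s4…s1 = 001 → error at position 1.

001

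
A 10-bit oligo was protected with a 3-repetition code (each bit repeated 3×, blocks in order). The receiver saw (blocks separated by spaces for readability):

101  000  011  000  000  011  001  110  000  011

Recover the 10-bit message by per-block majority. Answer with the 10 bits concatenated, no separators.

Block 1 (101): 2 ones → 1
Block 2 (000): 0 ones → 0
Block 3 (011): 2 ones → 1
Block 4 (000): 0 ones → 0
Block 5 (000): 0 ones → 0
Block 6 (011): 2 ones → 1
Block 7 (001): 1 one → 0
Block 8 (110): 2 ones → 1
Block 9 (000): 0 ones → 0
Block 10 (011): 2 ones → 1

1010010101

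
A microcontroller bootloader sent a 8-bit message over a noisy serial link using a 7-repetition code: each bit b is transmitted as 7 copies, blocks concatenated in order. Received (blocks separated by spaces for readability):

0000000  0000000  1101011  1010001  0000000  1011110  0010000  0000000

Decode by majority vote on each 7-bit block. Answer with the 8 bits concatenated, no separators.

00100100

Block 1 (0000000): 0 ones → 0
Block 2 (0000000): 0 ones → 0
Block 3 (1101011): 5 ones → 1
Block 4 (1010001): 3 ones → 0
Block 5 (0000000): 0 ones → 0
Block 6 (1011110): 5 ones → 1
Block 7 (0010000): 1 one → 0
Block 8 (0000000): 0 ones → 0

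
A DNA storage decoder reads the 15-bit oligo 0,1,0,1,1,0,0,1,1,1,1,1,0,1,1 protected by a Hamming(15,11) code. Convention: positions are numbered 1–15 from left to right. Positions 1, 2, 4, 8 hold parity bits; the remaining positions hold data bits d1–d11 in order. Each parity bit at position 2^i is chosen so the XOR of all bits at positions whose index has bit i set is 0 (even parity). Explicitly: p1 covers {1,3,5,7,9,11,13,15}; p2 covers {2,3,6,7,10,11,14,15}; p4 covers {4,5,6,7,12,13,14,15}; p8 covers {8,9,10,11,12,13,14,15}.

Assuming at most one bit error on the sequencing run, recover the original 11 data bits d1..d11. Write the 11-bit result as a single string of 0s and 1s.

01001111001

s1 (pos 1,3,5,7,9,11,13,15): 0⊕0⊕1⊕0⊕1⊕1⊕0⊕1 = 0
s2 (pos 2,3,6,7,10,11,14,15): 1⊕0⊕0⊕0⊕1⊕1⊕1⊕1 = 1
s4 (pos 4,5,6,7,12,13,14,15): 1⊕1⊕0⊕0⊕1⊕0⊕1⊕1 = 1
s8 (pos 8,9,10,11,12,13,14,15): 1⊕1⊕1⊕1⊕1⊕0⊕1⊕1 = 1
Syndrome s8…s1 = 1110 → error at position 14.
Flip position 14: 010110011111011 → 010110011111001
Read data bits from positions 3,5,6,7,9,10,11,12,13,14,15: 01001111001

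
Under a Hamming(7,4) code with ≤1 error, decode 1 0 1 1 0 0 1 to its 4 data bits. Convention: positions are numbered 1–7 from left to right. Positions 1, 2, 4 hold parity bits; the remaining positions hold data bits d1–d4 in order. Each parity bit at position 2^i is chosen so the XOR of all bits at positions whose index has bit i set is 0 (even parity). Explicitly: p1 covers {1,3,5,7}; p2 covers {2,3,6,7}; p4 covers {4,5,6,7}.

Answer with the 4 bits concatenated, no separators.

1001

s1 (pos 1,3,5,7): 1⊕1⊕0⊕1 = 1
s2 (pos 2,3,6,7): 0⊕1⊕0⊕1 = 0
s4 (pos 4,5,6,7): 1⊕0⊕0⊕1 = 0
Syndrome s4…s1 = 001 → error at position 1.
Flip position 1: 1011001 → 0011001
Read data bits from positions 3,5,6,7: 1001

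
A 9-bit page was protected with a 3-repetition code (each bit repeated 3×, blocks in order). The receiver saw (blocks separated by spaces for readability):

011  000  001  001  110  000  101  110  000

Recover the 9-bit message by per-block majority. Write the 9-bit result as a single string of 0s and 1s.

100010110

Block 1 (011): 2 ones → 1
Block 2 (000): 0 ones → 0
Block 3 (001): 1 one → 0
Block 4 (001): 1 one → 0
Block 5 (110): 2 ones → 1
Block 6 (000): 0 ones → 0
Block 7 (101): 2 ones → 1
Block 8 (110): 2 ones → 1
Block 9 (000): 0 ones → 0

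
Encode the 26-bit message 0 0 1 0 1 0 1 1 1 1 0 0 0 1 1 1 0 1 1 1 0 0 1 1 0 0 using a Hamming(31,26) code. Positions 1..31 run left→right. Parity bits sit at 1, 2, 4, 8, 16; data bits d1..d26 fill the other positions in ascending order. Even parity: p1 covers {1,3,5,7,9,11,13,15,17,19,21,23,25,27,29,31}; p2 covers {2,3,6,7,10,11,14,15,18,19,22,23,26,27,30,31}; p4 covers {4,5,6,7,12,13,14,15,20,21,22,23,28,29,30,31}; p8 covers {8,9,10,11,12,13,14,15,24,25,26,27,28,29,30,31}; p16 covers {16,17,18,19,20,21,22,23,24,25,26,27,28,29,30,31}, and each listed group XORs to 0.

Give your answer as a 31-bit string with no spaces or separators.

Place data at non-parity positions: p1 p2 0 p4 0 1 0 p8 1 0 1 1 1 1 0 p16 0 0 1 1 1 0 1 1 1 0 0 1 1 0 0
p1 (pos 1,3,5,7,9,11,13,15,17,19,21,23,25,27,29,31): XOR of data positions = 0⊕0⊕0⊕1⊕1⊕1⊕0⊕0⊕1⊕1⊕1⊕1⊕0⊕1⊕0 = 0
p2 (pos 2,3,6,7,10,11,14,15,18,19,22,23,26,27,30,31): XOR of data positions = 0⊕1⊕0⊕0⊕1⊕1⊕0⊕0⊕1⊕0⊕1⊕0⊕0⊕0⊕0 = 1
p4 (pos 4,5,6,7,12,13,14,15,20,21,22,23,28,29,30,31): XOR of data positions = 0⊕1⊕0⊕1⊕1⊕1⊕0⊕1⊕1⊕0⊕1⊕1⊕1⊕0⊕0 = 1
p8 (pos 8,9,10,11,12,13,14,15,24,25,26,27,28,29,30,31): XOR of data positions = 1⊕0⊕1⊕1⊕1⊕1⊕0⊕1⊕1⊕0⊕0⊕1⊕1⊕0⊕0 = 1
p16 (pos 16,17,18,19,20,21,22,23,24,25,26,27,28,29,30,31): XOR of data positions = 0⊕0⊕1⊕1⊕1⊕0⊕1⊕1⊕1⊕0⊕0⊕1⊕1⊕0⊕0 = 0
Codeword: 0101010110111100001110111001100

0101010110111100001110111001100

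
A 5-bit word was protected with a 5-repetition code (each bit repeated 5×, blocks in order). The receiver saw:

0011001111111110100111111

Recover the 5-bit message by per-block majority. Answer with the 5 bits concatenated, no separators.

Block 1 (00110): 2 ones → 0
Block 2 (01111): 4 ones → 1
Block 3 (11111): 5 ones → 1
Block 4 (01001): 2 ones → 0
Block 5 (11111): 5 ones → 1

01101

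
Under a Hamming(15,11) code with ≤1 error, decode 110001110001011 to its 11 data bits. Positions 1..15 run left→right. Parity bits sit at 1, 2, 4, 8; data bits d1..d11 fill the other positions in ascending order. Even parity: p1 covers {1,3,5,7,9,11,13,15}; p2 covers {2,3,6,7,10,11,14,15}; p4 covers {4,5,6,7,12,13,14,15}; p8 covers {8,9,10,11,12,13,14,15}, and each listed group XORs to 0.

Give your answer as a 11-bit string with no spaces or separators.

00100001011

s1 (pos 1,3,5,7,9,11,13,15): 1⊕0⊕0⊕1⊕0⊕0⊕0⊕1 = 1
s2 (pos 2,3,6,7,10,11,14,15): 1⊕0⊕1⊕1⊕0⊕0⊕1⊕1 = 1
s4 (pos 4,5,6,7,12,13,14,15): 0⊕0⊕1⊕1⊕1⊕0⊕1⊕1 = 1
s8 (pos 8,9,10,11,12,13,14,15): 1⊕0⊕0⊕0⊕1⊕0⊕1⊕1 = 0
Syndrome s8…s1 = 0111 → error at position 7.
Flip position 7: 110001110001011 → 110001010001011
Read data bits from positions 3,5,6,7,9,10,11,12,13,14,15: 00100001011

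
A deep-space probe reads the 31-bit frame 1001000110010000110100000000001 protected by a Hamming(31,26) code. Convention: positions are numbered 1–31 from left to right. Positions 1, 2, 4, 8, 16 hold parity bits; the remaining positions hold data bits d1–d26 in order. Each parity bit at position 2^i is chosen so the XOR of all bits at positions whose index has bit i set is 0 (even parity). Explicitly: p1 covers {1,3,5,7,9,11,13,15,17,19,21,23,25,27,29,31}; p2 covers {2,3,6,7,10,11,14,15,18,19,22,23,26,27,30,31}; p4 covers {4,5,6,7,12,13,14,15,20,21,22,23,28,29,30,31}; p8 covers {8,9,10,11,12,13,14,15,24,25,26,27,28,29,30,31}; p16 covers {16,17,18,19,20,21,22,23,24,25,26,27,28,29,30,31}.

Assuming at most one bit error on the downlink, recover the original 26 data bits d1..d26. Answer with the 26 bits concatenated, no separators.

00001001000110100000000001

s1 (pos 1,3,5,7,9,11,13,15,17,19,21,23,25,27,29,31): 1⊕0⊕0⊕0⊕1⊕0⊕0⊕0⊕1⊕0⊕0⊕0⊕0⊕0⊕0⊕1 = 0
s2 (pos 2,3,6,7,10,11,14,15,18,19,22,23,26,27,30,31): 0⊕0⊕0⊕0⊕0⊕0⊕0⊕0⊕1⊕0⊕0⊕0⊕0⊕0⊕0⊕1 = 0
s4 (pos 4,5,6,7,12,13,14,15,20,21,22,23,28,29,30,31): 1⊕0⊕0⊕0⊕1⊕0⊕0⊕0⊕1⊕0⊕0⊕0⊕0⊕0⊕0⊕1 = 0
s8 (pos 8,9,10,11,12,13,14,15,24,25,26,27,28,29,30,31): 1⊕1⊕0⊕0⊕1⊕0⊕0⊕0⊕0⊕0⊕0⊕0⊕0⊕0⊕0⊕1 = 0
s16 (pos 16,17,18,19,20,21,22,23,24,25,26,27,28,29,30,31): 0⊕1⊕1⊕0⊕1⊕0⊕0⊕0⊕0⊕0⊕0⊕0⊕0⊕0⊕0⊕1 = 0
Syndrome s16…s1 = 00000 → no error.
Read data bits from positions 3,5,6,7,9,10,11,12,13,14,15,17,18,19,20,21,22,23,24,25,26,27,28,29,30,31: 00001001000110100000000001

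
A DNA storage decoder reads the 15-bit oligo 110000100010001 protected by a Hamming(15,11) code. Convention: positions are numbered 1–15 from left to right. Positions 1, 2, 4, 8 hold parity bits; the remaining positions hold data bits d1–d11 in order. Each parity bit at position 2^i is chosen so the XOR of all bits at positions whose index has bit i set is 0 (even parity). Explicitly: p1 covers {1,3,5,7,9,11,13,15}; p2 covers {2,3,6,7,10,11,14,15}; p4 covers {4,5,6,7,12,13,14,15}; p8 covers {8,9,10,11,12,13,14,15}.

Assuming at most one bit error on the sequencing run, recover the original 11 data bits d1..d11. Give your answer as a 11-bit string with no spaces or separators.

00010010001

s1 (pos 1,3,5,7,9,11,13,15): 1⊕0⊕0⊕1⊕0⊕1⊕0⊕1 = 0
s2 (pos 2,3,6,7,10,11,14,15): 1⊕0⊕0⊕1⊕0⊕1⊕0⊕1 = 0
s4 (pos 4,5,6,7,12,13,14,15): 0⊕0⊕0⊕1⊕0⊕0⊕0⊕1 = 0
s8 (pos 8,9,10,11,12,13,14,15): 0⊕0⊕0⊕1⊕0⊕0⊕0⊕1 = 0
Syndrome s8…s1 = 0000 → no error.
Read data bits from positions 3,5,6,7,9,10,11,12,13,14,15: 00010010001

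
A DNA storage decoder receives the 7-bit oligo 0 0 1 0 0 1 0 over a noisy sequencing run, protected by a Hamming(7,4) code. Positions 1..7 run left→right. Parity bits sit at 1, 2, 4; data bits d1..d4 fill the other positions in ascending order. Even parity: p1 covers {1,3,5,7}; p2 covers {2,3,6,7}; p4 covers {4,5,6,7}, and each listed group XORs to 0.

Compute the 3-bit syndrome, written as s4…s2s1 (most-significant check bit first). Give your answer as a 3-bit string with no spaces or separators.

101

s1 (pos 1,3,5,7): 0⊕1⊕0⊕0 = 1
s2 (pos 2,3,6,7): 0⊕1⊕1⊕0 = 0
s4 (pos 4,5,6,7): 0⊕0⊕1⊕0 = 1
Syndrome s4…s1 = 101 → error at position 5.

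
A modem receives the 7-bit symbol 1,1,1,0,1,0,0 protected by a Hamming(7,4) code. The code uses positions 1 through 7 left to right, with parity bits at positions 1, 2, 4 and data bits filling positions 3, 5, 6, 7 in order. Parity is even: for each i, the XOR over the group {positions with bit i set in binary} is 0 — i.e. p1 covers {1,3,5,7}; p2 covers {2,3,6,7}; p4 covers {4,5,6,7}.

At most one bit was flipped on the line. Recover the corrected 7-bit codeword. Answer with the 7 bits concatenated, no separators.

s1 (pos 1,3,5,7): 1⊕1⊕1⊕0 = 1
s2 (pos 2,3,6,7): 1⊕1⊕0⊕0 = 0
s4 (pos 4,5,6,7): 0⊕1⊕0⊕0 = 1
Syndrome s4…s1 = 101 → error at position 5.
Flip position 5: 1110100 → 1110000

1110000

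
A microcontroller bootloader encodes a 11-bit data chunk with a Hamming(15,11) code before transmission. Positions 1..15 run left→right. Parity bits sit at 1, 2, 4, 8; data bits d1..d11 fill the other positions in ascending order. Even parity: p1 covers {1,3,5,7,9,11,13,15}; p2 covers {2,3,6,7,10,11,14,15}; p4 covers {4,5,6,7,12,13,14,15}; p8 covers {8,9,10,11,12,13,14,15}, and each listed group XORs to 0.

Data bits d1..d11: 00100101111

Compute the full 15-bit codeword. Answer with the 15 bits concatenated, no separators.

000101010101111

Place data at non-parity positions: p1 p2 0 p4 0 1 0 p8 0 1 0 1 1 1 1
p1 (pos 1,3,5,7,9,11,13,15): XOR of data positions = 0⊕0⊕0⊕0⊕0⊕1⊕1 = 0
p2 (pos 2,3,6,7,10,11,14,15): XOR of data positions = 0⊕1⊕0⊕1⊕0⊕1⊕1 = 0
p4 (pos 4,5,6,7,12,13,14,15): XOR of data positions = 0⊕1⊕0⊕1⊕1⊕1⊕1 = 1
p8 (pos 8,9,10,11,12,13,14,15): XOR of data positions = 0⊕1⊕0⊕1⊕1⊕1⊕1 = 1
Codeword: 000101010101111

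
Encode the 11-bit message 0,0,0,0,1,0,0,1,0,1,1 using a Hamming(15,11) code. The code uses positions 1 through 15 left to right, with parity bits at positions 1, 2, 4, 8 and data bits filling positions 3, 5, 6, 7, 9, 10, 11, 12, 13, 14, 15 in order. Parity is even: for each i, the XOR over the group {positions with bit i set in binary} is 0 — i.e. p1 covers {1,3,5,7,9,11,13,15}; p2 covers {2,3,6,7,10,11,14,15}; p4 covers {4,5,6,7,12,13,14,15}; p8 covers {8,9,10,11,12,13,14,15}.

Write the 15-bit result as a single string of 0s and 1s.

000100001001011

Place data at non-parity positions: p1 p2 0 p4 0 0 0 p8 1 0 0 1 0 1 1
p1 (pos 1,3,5,7,9,11,13,15): XOR of data positions = 0⊕0⊕0⊕1⊕0⊕0⊕1 = 0
p2 (pos 2,3,6,7,10,11,14,15): XOR of data positions = 0⊕0⊕0⊕0⊕0⊕1⊕1 = 0
p4 (pos 4,5,6,7,12,13,14,15): XOR of data positions = 0⊕0⊕0⊕1⊕0⊕1⊕1 = 1
p8 (pos 8,9,10,11,12,13,14,15): XOR of data positions = 1⊕0⊕0⊕1⊕0⊕1⊕1 = 0
Codeword: 000100001001011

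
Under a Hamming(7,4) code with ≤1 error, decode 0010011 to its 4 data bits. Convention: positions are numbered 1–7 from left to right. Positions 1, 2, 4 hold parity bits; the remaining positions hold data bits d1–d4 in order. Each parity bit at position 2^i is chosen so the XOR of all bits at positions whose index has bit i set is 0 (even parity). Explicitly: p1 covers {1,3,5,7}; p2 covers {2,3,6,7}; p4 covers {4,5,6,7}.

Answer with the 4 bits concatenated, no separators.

s1 (pos 1,3,5,7): 0⊕1⊕0⊕1 = 0
s2 (pos 2,3,6,7): 0⊕1⊕1⊕1 = 1
s4 (pos 4,5,6,7): 0⊕0⊕1⊕1 = 0
Syndrome s4…s1 = 010 → error at position 2.
Flip position 2: 0010011 → 0110011
Read data bits from positions 3,5,6,7: 1011

1011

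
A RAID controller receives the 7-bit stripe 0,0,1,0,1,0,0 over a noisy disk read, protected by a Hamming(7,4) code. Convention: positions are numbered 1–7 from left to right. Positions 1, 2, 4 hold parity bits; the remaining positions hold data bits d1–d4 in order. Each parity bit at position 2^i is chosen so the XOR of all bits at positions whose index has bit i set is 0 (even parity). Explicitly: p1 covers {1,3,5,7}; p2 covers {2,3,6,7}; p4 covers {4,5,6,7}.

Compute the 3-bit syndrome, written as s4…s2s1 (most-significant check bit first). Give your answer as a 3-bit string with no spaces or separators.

s1 (pos 1,3,5,7): 0⊕1⊕1⊕0 = 0
s2 (pos 2,3,6,7): 0⊕1⊕0⊕0 = 1
s4 (pos 4,5,6,7): 0⊕1⊕0⊕0 = 1
Syndrome s4…s1 = 110 → error at position 6.

110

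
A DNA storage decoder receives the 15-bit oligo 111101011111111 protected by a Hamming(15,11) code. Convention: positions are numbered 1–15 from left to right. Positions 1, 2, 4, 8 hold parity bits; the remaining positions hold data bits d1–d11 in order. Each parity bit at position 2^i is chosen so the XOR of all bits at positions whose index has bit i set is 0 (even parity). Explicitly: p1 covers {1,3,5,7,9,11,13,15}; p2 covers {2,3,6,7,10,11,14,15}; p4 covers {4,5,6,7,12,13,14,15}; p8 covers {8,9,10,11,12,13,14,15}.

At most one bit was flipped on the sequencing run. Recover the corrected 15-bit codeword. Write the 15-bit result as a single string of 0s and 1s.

s1 (pos 1,3,5,7,9,11,13,15): 1⊕1⊕0⊕0⊕1⊕1⊕1⊕1 = 0
s2 (pos 2,3,6,7,10,11,14,15): 1⊕1⊕1⊕0⊕1⊕1⊕1⊕1 = 1
s4 (pos 4,5,6,7,12,13,14,15): 1⊕0⊕1⊕0⊕1⊕1⊕1⊕1 = 0
s8 (pos 8,9,10,11,12,13,14,15): 1⊕1⊕1⊕1⊕1⊕1⊕1⊕1 = 0
Syndrome s8…s1 = 0010 → error at position 2.
Flip position 2: 111101011111111 → 101101011111111

101101011111111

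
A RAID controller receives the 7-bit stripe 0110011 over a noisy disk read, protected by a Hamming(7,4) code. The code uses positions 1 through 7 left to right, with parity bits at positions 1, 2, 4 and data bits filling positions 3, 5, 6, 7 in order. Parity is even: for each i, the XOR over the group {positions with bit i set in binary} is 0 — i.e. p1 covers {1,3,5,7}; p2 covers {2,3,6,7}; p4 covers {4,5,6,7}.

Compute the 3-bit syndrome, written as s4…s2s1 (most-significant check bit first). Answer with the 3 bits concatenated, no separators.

s1 (pos 1,3,5,7): 0⊕1⊕0⊕1 = 0
s2 (pos 2,3,6,7): 1⊕1⊕1⊕1 = 0
s4 (pos 4,5,6,7): 0⊕0⊕1⊕1 = 0
Syndrome s4…s1 = 000 → no error.

000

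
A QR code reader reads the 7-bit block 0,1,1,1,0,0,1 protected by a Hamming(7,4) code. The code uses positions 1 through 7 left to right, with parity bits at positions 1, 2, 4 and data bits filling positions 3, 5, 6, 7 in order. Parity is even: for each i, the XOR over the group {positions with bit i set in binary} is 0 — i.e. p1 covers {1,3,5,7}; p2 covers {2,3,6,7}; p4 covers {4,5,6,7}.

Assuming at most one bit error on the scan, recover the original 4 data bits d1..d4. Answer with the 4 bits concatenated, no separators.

1001

s1 (pos 1,3,5,7): 0⊕1⊕0⊕1 = 0
s2 (pos 2,3,6,7): 1⊕1⊕0⊕1 = 1
s4 (pos 4,5,6,7): 1⊕0⊕0⊕1 = 0
Syndrome s4…s1 = 010 → error at position 2.
Flip position 2: 0111001 → 0011001
Read data bits from positions 3,5,6,7: 1001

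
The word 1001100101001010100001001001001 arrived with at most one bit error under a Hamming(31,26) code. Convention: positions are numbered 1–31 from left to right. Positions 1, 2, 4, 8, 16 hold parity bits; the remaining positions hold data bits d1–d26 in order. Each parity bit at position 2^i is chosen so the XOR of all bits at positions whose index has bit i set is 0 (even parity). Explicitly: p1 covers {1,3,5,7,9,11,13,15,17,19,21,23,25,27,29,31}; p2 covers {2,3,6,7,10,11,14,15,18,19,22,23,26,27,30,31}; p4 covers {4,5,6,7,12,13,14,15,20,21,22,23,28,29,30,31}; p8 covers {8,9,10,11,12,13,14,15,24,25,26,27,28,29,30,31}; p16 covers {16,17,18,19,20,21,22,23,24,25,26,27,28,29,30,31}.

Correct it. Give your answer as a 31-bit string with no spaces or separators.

s1 (pos 1,3,5,7,9,11,13,15,17,19,21,23,25,27,29,31): 1⊕0⊕1⊕0⊕0⊕0⊕1⊕1⊕1⊕0⊕0⊕0⊕1⊕0⊕0⊕1 = 1
s2 (pos 2,3,6,7,10,11,14,15,18,19,22,23,26,27,30,31): 0⊕0⊕0⊕0⊕1⊕0⊕0⊕1⊕0⊕0⊕1⊕0⊕0⊕0⊕0⊕1 = 0
s4 (pos 4,5,6,7,12,13,14,15,20,21,22,23,28,29,30,31): 1⊕1⊕0⊕0⊕0⊕1⊕0⊕1⊕0⊕0⊕1⊕0⊕1⊕0⊕0⊕1 = 1
s8 (pos 8,9,10,11,12,13,14,15,24,25,26,27,28,29,30,31): 1⊕0⊕1⊕0⊕0⊕1⊕0⊕1⊕0⊕1⊕0⊕0⊕1⊕0⊕0⊕1 = 1
s16 (pos 16,17,18,19,20,21,22,23,24,25,26,27,28,29,30,31): 0⊕1⊕0⊕0⊕0⊕0⊕1⊕0⊕0⊕1⊕0⊕0⊕1⊕0⊕0⊕1 = 1
Syndrome s16…s1 = 11101 → error at position 29.
Flip position 29: 1001100101001010100001001001001 → 1001100101001010100001001001101

1001100101001010100001001001101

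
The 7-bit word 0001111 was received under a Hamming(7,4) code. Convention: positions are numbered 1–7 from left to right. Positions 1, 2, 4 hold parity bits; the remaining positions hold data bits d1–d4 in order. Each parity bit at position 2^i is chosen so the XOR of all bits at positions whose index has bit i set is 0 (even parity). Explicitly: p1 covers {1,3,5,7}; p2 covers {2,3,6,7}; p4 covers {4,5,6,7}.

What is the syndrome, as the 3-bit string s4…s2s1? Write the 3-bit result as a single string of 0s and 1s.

s1 (pos 1,3,5,7): 0⊕0⊕1⊕1 = 0
s2 (pos 2,3,6,7): 0⊕0⊕1⊕1 = 0
s4 (pos 4,5,6,7): 1⊕1⊕1⊕1 = 0
Syndrome s4…s1 = 000 → no error.

000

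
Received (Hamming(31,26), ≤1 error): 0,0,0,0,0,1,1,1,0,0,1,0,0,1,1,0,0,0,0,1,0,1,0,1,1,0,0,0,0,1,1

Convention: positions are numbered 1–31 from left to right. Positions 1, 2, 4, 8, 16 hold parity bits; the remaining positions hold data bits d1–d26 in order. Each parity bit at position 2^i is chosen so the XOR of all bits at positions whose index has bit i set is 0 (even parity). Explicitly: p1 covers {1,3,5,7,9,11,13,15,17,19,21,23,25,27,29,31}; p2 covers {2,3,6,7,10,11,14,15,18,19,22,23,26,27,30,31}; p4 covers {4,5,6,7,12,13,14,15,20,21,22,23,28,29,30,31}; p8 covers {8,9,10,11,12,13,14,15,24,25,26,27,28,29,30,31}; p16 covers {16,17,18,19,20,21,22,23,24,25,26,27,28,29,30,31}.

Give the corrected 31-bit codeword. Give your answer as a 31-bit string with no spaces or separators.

s1 (pos 1,3,5,7,9,11,13,15,17,19,21,23,25,27,29,31): 0⊕0⊕0⊕1⊕0⊕1⊕0⊕1⊕0⊕0⊕0⊕0⊕1⊕0⊕0⊕1 = 1
s2 (pos 2,3,6,7,10,11,14,15,18,19,22,23,26,27,30,31): 0⊕0⊕1⊕1⊕0⊕1⊕1⊕1⊕0⊕0⊕1⊕0⊕0⊕0⊕1⊕1 = 0
s4 (pos 4,5,6,7,12,13,14,15,20,21,22,23,28,29,30,31): 0⊕0⊕1⊕1⊕0⊕0⊕1⊕1⊕1⊕0⊕1⊕0⊕0⊕0⊕1⊕1 = 0
s8 (pos 8,9,10,11,12,13,14,15,24,25,26,27,28,29,30,31): 1⊕0⊕0⊕1⊕0⊕0⊕1⊕1⊕1⊕1⊕0⊕0⊕0⊕0⊕1⊕1 = 0
s16 (pos 16,17,18,19,20,21,22,23,24,25,26,27,28,29,30,31): 0⊕0⊕0⊕0⊕1⊕0⊕1⊕0⊕1⊕1⊕0⊕0⊕0⊕0⊕1⊕1 = 0
Syndrome s16…s1 = 00001 → error at position 1.
Flip position 1: 0000011100100110000101011000011 → 1000011100100110000101011000011

1000011100100110000101011000011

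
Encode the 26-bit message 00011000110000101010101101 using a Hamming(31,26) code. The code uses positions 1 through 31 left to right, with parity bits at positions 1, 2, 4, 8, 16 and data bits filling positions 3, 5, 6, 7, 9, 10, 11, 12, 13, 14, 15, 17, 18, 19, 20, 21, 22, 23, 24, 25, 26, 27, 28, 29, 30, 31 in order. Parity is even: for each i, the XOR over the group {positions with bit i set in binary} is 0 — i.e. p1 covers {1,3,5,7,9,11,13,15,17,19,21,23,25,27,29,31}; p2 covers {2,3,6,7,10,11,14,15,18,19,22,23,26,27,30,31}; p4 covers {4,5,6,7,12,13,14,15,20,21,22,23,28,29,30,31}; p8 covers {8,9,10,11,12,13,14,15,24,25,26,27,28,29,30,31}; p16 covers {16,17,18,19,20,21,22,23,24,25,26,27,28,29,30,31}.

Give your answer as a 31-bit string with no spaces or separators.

1100001010001101000101010101101

Place data at non-parity positions: p1 p2 0 p4 0 0 1 p8 1 0 0 0 1 1 0 p16 0 0 0 1 0 1 0 1 0 1 0 1 1 0 1
p1 (pos 1,3,5,7,9,11,13,15,17,19,21,23,25,27,29,31): XOR of data positions = 0⊕0⊕1⊕1⊕0⊕1⊕0⊕0⊕0⊕0⊕0⊕0⊕0⊕1⊕1 = 1
p2 (pos 2,3,6,7,10,11,14,15,18,19,22,23,26,27,30,31): XOR of data positions = 0⊕0⊕1⊕0⊕0⊕1⊕0⊕0⊕0⊕1⊕0⊕1⊕0⊕0⊕1 = 1
p4 (pos 4,5,6,7,12,13,14,15,20,21,22,23,28,29,30,31): XOR of data positions = 0⊕0⊕1⊕0⊕1⊕1⊕0⊕1⊕0⊕1⊕0⊕1⊕1⊕0⊕1 = 0
p8 (pos 8,9,10,11,12,13,14,15,24,25,26,27,28,29,30,31): XOR of data positions = 1⊕0⊕0⊕0⊕1⊕1⊕0⊕1⊕0⊕1⊕0⊕1⊕1⊕0⊕1 = 0
p16 (pos 16,17,18,19,20,21,22,23,24,25,26,27,28,29,30,31): XOR of data positions = 0⊕0⊕0⊕1⊕0⊕1⊕0⊕1⊕0⊕1⊕0⊕1⊕1⊕0⊕1 = 1
Codeword: 1100001010001101000101010101101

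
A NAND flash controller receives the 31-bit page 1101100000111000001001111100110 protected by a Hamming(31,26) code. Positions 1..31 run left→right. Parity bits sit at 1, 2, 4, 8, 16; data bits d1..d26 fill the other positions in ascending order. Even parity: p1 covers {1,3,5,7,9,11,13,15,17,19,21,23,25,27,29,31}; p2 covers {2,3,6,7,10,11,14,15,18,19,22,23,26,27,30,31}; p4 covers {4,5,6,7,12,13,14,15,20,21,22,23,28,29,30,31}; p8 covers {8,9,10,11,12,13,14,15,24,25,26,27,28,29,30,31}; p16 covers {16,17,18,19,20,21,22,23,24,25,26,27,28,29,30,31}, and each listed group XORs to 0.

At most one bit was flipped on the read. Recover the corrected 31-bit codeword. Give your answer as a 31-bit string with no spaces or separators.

1001100000111000001001111100110

s1 (pos 1,3,5,7,9,11,13,15,17,19,21,23,25,27,29,31): 1⊕0⊕1⊕0⊕0⊕1⊕1⊕0⊕0⊕1⊕0⊕1⊕1⊕0⊕1⊕0 = 0
s2 (pos 2,3,6,7,10,11,14,15,18,19,22,23,26,27,30,31): 1⊕0⊕0⊕0⊕0⊕1⊕0⊕0⊕0⊕1⊕1⊕1⊕1⊕0⊕1⊕0 = 1
s4 (pos 4,5,6,7,12,13,14,15,20,21,22,23,28,29,30,31): 1⊕1⊕0⊕0⊕1⊕1⊕0⊕0⊕0⊕0⊕1⊕1⊕0⊕1⊕1⊕0 = 0
s8 (pos 8,9,10,11,12,13,14,15,24,25,26,27,28,29,30,31): 0⊕0⊕0⊕1⊕1⊕1⊕0⊕0⊕1⊕1⊕1⊕0⊕0⊕1⊕1⊕0 = 0
s16 (pos 16,17,18,19,20,21,22,23,24,25,26,27,28,29,30,31): 0⊕0⊕0⊕1⊕0⊕0⊕1⊕1⊕1⊕1⊕1⊕0⊕0⊕1⊕1⊕0 = 0
Syndrome s16…s1 = 00010 → error at position 2.
Flip position 2: 1101100000111000001001111100110 → 1001100000111000001001111100110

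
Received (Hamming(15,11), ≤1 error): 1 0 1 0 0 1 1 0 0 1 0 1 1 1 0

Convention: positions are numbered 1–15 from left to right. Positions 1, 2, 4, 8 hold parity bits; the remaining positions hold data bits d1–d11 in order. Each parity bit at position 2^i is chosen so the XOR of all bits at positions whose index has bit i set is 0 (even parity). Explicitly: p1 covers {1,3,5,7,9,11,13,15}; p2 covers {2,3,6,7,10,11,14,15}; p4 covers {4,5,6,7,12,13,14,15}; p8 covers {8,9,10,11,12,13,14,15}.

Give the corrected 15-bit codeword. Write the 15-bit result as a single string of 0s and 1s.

101000100101110

s1 (pos 1,3,5,7,9,11,13,15): 1⊕1⊕0⊕1⊕0⊕0⊕1⊕0 = 0
s2 (pos 2,3,6,7,10,11,14,15): 0⊕1⊕1⊕1⊕1⊕0⊕1⊕0 = 1
s4 (pos 4,5,6,7,12,13,14,15): 0⊕0⊕1⊕1⊕1⊕1⊕1⊕0 = 1
s8 (pos 8,9,10,11,12,13,14,15): 0⊕0⊕1⊕0⊕1⊕1⊕1⊕0 = 0
Syndrome s8…s1 = 0110 → error at position 6.
Flip position 6: 101001100101110 → 101000100101110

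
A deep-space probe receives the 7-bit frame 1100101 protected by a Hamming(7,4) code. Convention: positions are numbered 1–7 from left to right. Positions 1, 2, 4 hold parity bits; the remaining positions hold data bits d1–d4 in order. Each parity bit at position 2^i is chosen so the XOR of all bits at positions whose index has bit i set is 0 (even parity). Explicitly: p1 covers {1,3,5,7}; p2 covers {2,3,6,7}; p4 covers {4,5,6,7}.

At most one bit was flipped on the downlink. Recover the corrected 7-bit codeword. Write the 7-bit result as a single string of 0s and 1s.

s1 (pos 1,3,5,7): 1⊕0⊕1⊕1 = 1
s2 (pos 2,3,6,7): 1⊕0⊕0⊕1 = 0
s4 (pos 4,5,6,7): 0⊕1⊕0⊕1 = 0
Syndrome s4…s1 = 001 → error at position 1.
Flip position 1: 1100101 → 0100101

0100101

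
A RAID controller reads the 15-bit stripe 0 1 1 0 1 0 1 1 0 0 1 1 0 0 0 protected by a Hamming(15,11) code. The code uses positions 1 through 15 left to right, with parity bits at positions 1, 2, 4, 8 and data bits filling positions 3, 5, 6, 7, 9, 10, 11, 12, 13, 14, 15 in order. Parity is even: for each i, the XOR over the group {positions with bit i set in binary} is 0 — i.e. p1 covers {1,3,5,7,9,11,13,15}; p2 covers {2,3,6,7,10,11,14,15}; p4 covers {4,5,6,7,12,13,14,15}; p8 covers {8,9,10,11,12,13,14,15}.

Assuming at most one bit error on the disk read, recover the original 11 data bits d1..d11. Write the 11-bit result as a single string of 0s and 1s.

s1 (pos 1,3,5,7,9,11,13,15): 0⊕1⊕1⊕1⊕0⊕1⊕0⊕0 = 0
s2 (pos 2,3,6,7,10,11,14,15): 1⊕1⊕0⊕1⊕0⊕1⊕0⊕0 = 0
s4 (pos 4,5,6,7,12,13,14,15): 0⊕1⊕0⊕1⊕1⊕0⊕0⊕0 = 1
s8 (pos 8,9,10,11,12,13,14,15): 1⊕0⊕0⊕1⊕1⊕0⊕0⊕0 = 1
Syndrome s8…s1 = 1100 → error at position 12.
Flip position 12: 011010110011000 → 011010110010000
Read data bits from positions 3,5,6,7,9,10,11,12,13,14,15: 11010010000

11010010000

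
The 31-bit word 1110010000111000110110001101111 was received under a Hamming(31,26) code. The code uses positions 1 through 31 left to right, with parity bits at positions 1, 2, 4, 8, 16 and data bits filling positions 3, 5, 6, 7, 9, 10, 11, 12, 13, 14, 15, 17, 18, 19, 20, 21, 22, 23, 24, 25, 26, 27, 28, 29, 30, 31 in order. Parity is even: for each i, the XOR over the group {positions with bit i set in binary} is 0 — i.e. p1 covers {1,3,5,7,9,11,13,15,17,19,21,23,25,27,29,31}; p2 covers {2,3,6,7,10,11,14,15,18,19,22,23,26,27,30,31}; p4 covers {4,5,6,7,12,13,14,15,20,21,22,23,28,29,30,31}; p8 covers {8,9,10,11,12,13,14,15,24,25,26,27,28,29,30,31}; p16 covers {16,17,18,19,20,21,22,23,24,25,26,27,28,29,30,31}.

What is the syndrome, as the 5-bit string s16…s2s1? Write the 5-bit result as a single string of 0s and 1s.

01101

s1 (pos 1,3,5,7,9,11,13,15,17,19,21,23,25,27,29,31): 1⊕1⊕0⊕0⊕0⊕1⊕1⊕0⊕1⊕0⊕1⊕0⊕1⊕0⊕1⊕1 = 1
s2 (pos 2,3,6,7,10,11,14,15,18,19,22,23,26,27,30,31): 1⊕1⊕1⊕0⊕0⊕1⊕0⊕0⊕1⊕0⊕0⊕0⊕1⊕0⊕1⊕1 = 0
s4 (pos 4,5,6,7,12,13,14,15,20,21,22,23,28,29,30,31): 0⊕0⊕1⊕0⊕1⊕1⊕0⊕0⊕1⊕1⊕0⊕0⊕1⊕1⊕1⊕1 = 1
s8 (pos 8,9,10,11,12,13,14,15,24,25,26,27,28,29,30,31): 0⊕0⊕0⊕1⊕1⊕1⊕0⊕0⊕0⊕1⊕1⊕0⊕1⊕1⊕1⊕1 = 1
s16 (pos 16,17,18,19,20,21,22,23,24,25,26,27,28,29,30,31): 0⊕1⊕1⊕0⊕1⊕1⊕0⊕0⊕0⊕1⊕1⊕0⊕1⊕1⊕1⊕1 = 0
Syndrome s16…s1 = 01101 → error at position 13.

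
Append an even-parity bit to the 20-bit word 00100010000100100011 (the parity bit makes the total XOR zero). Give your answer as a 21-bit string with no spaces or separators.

XOR of the 20 data bits: 0⊕0⊕1⊕0⊕0⊕0⊕1⊕0⊕0⊕0⊕0⊕1⊕0⊕0⊕1⊕0⊕0⊕0⊕1⊕1 = 0
Parity bit = 0 (so all 21 bits XOR to 0).

001000100001001000110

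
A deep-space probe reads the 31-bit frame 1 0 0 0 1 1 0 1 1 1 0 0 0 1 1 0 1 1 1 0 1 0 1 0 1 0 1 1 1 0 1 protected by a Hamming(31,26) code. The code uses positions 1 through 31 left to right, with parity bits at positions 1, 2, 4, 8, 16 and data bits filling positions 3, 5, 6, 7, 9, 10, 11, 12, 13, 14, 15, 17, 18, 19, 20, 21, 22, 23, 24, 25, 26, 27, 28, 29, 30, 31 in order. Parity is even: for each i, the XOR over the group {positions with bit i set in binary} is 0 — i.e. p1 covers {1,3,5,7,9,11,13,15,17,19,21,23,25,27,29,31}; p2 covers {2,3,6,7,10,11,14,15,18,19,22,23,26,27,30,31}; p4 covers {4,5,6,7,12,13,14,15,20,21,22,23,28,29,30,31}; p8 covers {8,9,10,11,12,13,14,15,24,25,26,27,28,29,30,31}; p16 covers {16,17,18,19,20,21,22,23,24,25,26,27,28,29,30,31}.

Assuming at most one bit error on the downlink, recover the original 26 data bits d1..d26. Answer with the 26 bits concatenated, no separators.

s1 (pos 1,3,5,7,9,11,13,15,17,19,21,23,25,27,29,31): 1⊕0⊕1⊕0⊕1⊕0⊕0⊕1⊕1⊕1⊕1⊕1⊕1⊕1⊕1⊕1 = 0
s2 (pos 2,3,6,7,10,11,14,15,18,19,22,23,26,27,30,31): 0⊕0⊕1⊕0⊕1⊕0⊕1⊕1⊕1⊕1⊕0⊕1⊕0⊕1⊕0⊕1 = 1
s4 (pos 4,5,6,7,12,13,14,15,20,21,22,23,28,29,30,31): 0⊕1⊕1⊕0⊕0⊕0⊕1⊕1⊕0⊕1⊕0⊕1⊕1⊕1⊕0⊕1 = 1
s8 (pos 8,9,10,11,12,13,14,15,24,25,26,27,28,29,30,31): 1⊕1⊕1⊕0⊕0⊕0⊕1⊕1⊕0⊕1⊕0⊕1⊕1⊕1⊕0⊕1 = 0
s16 (pos 16,17,18,19,20,21,22,23,24,25,26,27,28,29,30,31): 0⊕1⊕1⊕1⊕0⊕1⊕0⊕1⊕0⊕1⊕0⊕1⊕1⊕1⊕0⊕1 = 0
Syndrome s16…s1 = 00110 → error at position 6.
Flip position 6: 1000110111000110111010101011101 → 1000100111000110111010101011101
Read data bits from positions 3,5,6,7,9,10,11,12,13,14,15,17,18,19,20,21,22,23,24,25,26,27,28,29,30,31: 01001100011111010101011101

01001100011111010101011101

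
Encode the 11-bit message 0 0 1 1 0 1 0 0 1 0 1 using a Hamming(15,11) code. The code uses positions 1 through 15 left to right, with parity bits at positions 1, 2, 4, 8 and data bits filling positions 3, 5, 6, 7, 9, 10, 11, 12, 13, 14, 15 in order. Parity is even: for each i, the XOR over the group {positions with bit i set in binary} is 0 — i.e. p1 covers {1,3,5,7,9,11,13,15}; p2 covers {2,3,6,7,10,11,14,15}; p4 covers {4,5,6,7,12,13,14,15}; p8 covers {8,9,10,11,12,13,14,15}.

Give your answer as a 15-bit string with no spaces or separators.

100001110100101

Place data at non-parity positions: p1 p2 0 p4 0 1 1 p8 0 1 0 0 1 0 1
p1 (pos 1,3,5,7,9,11,13,15): XOR of data positions = 0⊕0⊕1⊕0⊕0⊕1⊕1 = 1
p2 (pos 2,3,6,7,10,11,14,15): XOR of data positions = 0⊕1⊕1⊕1⊕0⊕0⊕1 = 0
p4 (pos 4,5,6,7,12,13,14,15): XOR of data positions = 0⊕1⊕1⊕0⊕1⊕0⊕1 = 0
p8 (pos 8,9,10,11,12,13,14,15): XOR of data positions = 0⊕1⊕0⊕0⊕1⊕0⊕1 = 1
Codeword: 100001110100101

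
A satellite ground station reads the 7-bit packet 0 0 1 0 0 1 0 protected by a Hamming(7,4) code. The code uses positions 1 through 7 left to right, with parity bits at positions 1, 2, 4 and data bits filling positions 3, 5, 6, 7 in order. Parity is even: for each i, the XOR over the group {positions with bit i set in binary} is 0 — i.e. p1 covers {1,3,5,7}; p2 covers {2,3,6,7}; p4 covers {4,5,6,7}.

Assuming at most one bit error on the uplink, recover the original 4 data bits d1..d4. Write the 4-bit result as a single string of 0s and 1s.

1110

s1 (pos 1,3,5,7): 0⊕1⊕0⊕0 = 1
s2 (pos 2,3,6,7): 0⊕1⊕1⊕0 = 0
s4 (pos 4,5,6,7): 0⊕0⊕1⊕0 = 1
Syndrome s4…s1 = 101 → error at position 5.
Flip position 5: 0010010 → 0010110
Read data bits from positions 3,5,6,7: 1110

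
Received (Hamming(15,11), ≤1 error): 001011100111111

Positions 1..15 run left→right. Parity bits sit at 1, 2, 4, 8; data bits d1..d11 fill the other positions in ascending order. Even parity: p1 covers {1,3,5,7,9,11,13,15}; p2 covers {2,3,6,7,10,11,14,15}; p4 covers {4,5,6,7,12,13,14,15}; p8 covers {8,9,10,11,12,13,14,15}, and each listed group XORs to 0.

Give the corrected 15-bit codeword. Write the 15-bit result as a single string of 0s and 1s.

s1 (pos 1,3,5,7,9,11,13,15): 0⊕1⊕1⊕1⊕0⊕1⊕1⊕1 = 0
s2 (pos 2,3,6,7,10,11,14,15): 0⊕1⊕1⊕1⊕1⊕1⊕1⊕1 = 1
s4 (pos 4,5,6,7,12,13,14,15): 0⊕1⊕1⊕1⊕1⊕1⊕1⊕1 = 1
s8 (pos 8,9,10,11,12,13,14,15): 0⊕0⊕1⊕1⊕1⊕1⊕1⊕1 = 0
Syndrome s8…s1 = 0110 → error at position 6.
Flip position 6: 001011100111111 → 001010100111111

001010100111111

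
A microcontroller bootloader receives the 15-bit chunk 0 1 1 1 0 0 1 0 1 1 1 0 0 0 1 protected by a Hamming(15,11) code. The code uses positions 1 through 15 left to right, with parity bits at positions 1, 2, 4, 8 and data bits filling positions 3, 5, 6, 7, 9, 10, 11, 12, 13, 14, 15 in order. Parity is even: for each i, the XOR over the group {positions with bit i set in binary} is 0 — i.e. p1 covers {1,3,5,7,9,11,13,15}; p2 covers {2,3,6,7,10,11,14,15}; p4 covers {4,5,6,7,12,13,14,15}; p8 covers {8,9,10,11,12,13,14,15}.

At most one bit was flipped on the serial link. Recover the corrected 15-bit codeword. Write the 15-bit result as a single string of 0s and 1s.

011110101110001

s1 (pos 1,3,5,7,9,11,13,15): 0⊕1⊕0⊕1⊕1⊕1⊕0⊕1 = 1
s2 (pos 2,3,6,7,10,11,14,15): 1⊕1⊕0⊕1⊕1⊕1⊕0⊕1 = 0
s4 (pos 4,5,6,7,12,13,14,15): 1⊕0⊕0⊕1⊕0⊕0⊕0⊕1 = 1
s8 (pos 8,9,10,11,12,13,14,15): 0⊕1⊕1⊕1⊕0⊕0⊕0⊕1 = 0
Syndrome s8…s1 = 0101 → error at position 5.
Flip position 5: 011100101110001 → 011110101110001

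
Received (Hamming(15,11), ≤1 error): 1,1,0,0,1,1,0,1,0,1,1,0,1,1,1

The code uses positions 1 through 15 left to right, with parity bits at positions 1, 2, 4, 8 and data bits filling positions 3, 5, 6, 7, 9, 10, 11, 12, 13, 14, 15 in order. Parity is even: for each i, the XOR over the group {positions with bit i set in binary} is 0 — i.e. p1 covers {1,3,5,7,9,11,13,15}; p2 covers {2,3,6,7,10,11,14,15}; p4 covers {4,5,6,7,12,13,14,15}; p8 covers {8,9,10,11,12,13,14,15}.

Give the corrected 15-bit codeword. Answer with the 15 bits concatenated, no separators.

s1 (pos 1,3,5,7,9,11,13,15): 1⊕0⊕1⊕0⊕0⊕1⊕1⊕1 = 1
s2 (pos 2,3,6,7,10,11,14,15): 1⊕0⊕1⊕0⊕1⊕1⊕1⊕1 = 0
s4 (pos 4,5,6,7,12,13,14,15): 0⊕1⊕1⊕0⊕0⊕1⊕1⊕1 = 1
s8 (pos 8,9,10,11,12,13,14,15): 1⊕0⊕1⊕1⊕0⊕1⊕1⊕1 = 0
Syndrome s8…s1 = 0101 → error at position 5.
Flip position 5: 110011010110111 → 110001010110111

110001010110111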